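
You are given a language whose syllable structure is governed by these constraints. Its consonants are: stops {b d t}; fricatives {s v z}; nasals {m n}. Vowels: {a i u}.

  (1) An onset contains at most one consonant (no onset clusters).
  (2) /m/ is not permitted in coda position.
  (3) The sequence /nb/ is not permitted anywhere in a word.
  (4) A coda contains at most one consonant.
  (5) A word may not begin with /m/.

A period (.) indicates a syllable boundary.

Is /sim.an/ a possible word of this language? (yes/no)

no

/sim.an/ — violates constraint 2: syllable 1 coda contains /m/ → illicit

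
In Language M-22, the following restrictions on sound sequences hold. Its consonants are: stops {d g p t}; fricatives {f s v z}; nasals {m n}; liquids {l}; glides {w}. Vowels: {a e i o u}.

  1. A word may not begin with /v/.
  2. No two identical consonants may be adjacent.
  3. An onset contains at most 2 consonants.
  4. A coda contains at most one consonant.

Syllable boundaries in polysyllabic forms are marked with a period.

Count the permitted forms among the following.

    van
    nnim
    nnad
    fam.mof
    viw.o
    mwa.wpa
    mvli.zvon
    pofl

1

van — violates constraint 1: word begins with /v/ → not permitted
nnim — violates constraint 2: adjacent identical consonants /nn/ → not permitted
nnad — violates constraint 2: adjacent identical consonants /nn/ → not permitted
fam.mof — violates constraint 2: adjacent identical consonants /mm/ → not permitted
viw.o — violates constraint 1: word begins with /v/ → not permitted
mwa.wpa — σ1 onset /mw/ (2C), coda /∅/ ok; σ2 onset /wp/ (2C), coda /∅/ ok → permitted
mvli.zvon — violates constraint 3: syllable 1 onset /mvl/ has 3 consonants (> 2) → not permitted
pofl — violates constraint 4: syllable 1 coda /fl/ has 2 consonants (> 1) → not permitted
Permitted: mwa.wpa → 1.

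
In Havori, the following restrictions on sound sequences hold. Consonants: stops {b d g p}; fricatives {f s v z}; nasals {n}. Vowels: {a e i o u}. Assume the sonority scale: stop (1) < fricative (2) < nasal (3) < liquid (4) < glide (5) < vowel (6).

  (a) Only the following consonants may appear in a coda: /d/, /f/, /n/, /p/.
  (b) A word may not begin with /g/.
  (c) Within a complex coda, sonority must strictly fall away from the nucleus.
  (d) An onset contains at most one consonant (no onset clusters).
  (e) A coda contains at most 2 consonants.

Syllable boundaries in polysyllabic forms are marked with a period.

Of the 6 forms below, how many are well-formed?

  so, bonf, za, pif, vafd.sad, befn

so — σ1 onset /s/, coda /∅/ ok → well-formed
bonf — σ1 onset /b/, coda /nf/ (3→2 falls) ok → well-formed
za — σ1 onset /z/, coda /∅/ ok → well-formed
pif — σ1 onset /p/, coda /f/ ok → well-formed
vafd.sad — σ1 onset /v/, coda /fd/ (2→1 falls) ok; σ2 onset /s/, coda /d/ ok → well-formed
befn — violates constraint (c): syllable 1 coda /fn/: /f/ (fricative, 2) → /n/ (nasal, 3) does not fall → ill-formed
Well-formed: so, bonf, za, pif, vafd.sad → 5.

5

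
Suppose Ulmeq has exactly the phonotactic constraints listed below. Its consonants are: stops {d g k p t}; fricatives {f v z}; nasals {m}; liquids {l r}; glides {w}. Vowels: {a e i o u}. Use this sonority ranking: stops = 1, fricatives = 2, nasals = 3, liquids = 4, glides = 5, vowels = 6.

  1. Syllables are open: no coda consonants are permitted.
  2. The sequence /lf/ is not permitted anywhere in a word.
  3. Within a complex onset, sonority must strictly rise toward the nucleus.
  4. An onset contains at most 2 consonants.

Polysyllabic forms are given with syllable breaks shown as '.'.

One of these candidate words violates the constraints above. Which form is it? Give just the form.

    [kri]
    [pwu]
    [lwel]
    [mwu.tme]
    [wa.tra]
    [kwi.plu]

[kri] — σ1 onset /kr/ (1→4 rises), coda /∅/ ok → phonotactically legal
[pwu] — σ1 onset /pw/ (1→5 rises), coda /∅/ ok → phonotactically legal
[lwel] — violates constraint 1: syllable 1 coda /l/ has 1 consonant (> 0) → phonotactically illegal
[mwu.tme] — σ1 onset /mw/ (3→5 rises), coda /∅/ ok; σ2 onset /tm/ (1→3 rises), coda /∅/ ok → phonotactically legal
[wa.tra] — σ1 onset /w/, coda /∅/ ok; σ2 onset /tr/ (1→4 rises), coda /∅/ ok → phonotactically legal
[kwi.plu] — σ1 onset /kw/ (1→5 rises), coda /∅/ ok; σ2 onset /pl/ (1→4 rises), coda /∅/ ok → phonotactically legal

[lwel]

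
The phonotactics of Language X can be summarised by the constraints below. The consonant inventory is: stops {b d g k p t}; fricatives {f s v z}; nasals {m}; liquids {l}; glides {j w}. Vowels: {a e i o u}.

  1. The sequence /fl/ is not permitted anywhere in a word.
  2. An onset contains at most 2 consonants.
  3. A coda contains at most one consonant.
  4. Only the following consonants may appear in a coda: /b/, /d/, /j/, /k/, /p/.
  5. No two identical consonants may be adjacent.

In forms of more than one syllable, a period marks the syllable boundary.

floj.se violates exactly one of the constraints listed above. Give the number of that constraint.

1

floj.se: contains banned sequence /fl/.
This is a violation of constraint 1: "The sequence /fl/ is not permitted anywhere in a word."
The remaining constraints (2, 3, 4, 5) are satisfied.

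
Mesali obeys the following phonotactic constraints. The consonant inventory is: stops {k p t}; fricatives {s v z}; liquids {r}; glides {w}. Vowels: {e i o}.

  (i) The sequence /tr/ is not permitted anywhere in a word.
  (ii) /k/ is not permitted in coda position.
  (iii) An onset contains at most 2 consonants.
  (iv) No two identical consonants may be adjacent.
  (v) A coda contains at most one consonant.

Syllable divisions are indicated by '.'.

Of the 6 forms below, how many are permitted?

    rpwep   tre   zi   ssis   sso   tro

1

rpwep — violates constraint (iii): syllable 1 onset /rpw/ has 3 consonants (> 2) → not permitted
tre — violates constraint (i): contains banned sequence /tr/ → not permitted
zi — σ1 onset /z/, coda /∅/ ok → permitted
ssis — violates constraint (iv): adjacent identical consonants /ss/ → not permitted
sso — violates constraint (iv): adjacent identical consonants /ss/ → not permitted
tro — violates constraint (i): contains banned sequence /tr/ → not permitted
Permitted: zi → 1.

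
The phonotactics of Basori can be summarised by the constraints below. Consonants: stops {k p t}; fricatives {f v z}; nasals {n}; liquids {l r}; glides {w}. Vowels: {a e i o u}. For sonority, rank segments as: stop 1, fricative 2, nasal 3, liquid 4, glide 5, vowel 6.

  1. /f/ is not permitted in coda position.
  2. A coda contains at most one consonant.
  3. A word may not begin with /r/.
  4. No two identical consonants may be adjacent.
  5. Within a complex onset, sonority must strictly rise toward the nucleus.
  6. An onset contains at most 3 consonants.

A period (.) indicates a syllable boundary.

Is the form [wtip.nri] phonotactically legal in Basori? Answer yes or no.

[wtip.nri] — violates constraint 5: syllable 1 onset /wt/: /w/ (glide, 5) → /t/ (stop, 1) does not rise → phonotactically illegal

no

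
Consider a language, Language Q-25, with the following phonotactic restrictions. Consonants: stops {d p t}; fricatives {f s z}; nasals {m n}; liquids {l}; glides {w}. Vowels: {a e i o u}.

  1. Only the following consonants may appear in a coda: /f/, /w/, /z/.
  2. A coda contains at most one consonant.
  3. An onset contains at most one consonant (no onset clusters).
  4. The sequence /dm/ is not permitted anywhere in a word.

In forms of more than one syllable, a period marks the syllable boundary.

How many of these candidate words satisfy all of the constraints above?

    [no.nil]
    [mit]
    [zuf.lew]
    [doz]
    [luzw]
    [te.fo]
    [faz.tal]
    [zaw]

4

[no.nil] — violates constraint 1: syllable 2 coda contains /l/, which is not a licensed coda consonant → not permitted
[mit] — violates constraint 1: syllable 1 coda contains /t/, which is not a licensed coda consonant → not permitted
[zuf.lew] — σ1 onset /z/, coda /f/ ok; σ2 onset /l/, coda /w/ ok → permitted
[doz] — σ1 onset /d/, coda /z/ ok → permitted
[luzw] — violates constraint 2: syllable 1 coda /zw/ has 2 consonants (> 1) → not permitted
[te.fo] — σ1 onset /t/, coda /∅/ ok; σ2 onset /f/, coda /∅/ ok → permitted
[faz.tal] — violates constraint 1: syllable 2 coda contains /l/, which is not a licensed coda consonant → not permitted
[zaw] — σ1 onset /z/, coda /w/ ok → permitted
Permitted: [zuf.lew], [doz], [te.fo], [zaw] → 4.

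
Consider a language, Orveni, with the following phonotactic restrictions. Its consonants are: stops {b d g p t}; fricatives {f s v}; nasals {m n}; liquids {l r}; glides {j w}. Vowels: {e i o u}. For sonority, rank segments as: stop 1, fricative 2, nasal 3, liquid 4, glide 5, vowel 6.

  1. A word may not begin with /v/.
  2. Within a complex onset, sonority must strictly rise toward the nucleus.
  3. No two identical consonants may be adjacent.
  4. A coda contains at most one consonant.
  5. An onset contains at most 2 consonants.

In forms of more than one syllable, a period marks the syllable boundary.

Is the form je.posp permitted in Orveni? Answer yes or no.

je.posp — violates constraint 4: syllable 2 coda /sp/ has 2 consonants (> 1) → not permitted

no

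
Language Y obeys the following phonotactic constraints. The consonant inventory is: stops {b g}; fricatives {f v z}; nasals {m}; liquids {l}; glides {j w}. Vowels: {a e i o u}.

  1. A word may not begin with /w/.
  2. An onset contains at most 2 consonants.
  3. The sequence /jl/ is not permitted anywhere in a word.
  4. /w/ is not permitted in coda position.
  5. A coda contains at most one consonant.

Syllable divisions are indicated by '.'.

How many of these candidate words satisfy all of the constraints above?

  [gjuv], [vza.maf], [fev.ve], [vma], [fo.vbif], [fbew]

5

[gjuv] — σ1 onset /gj/ (2C), coda /v/ ok → well-formed
[vza.maf] — σ1 onset /vz/ (2C), coda /∅/ ok; σ2 onset /m/, coda /f/ ok → well-formed
[fev.ve] — σ1 onset /f/, coda /v/ ok; σ2 onset /v/, coda /∅/ ok → well-formed
[vma] — σ1 onset /vm/ (2C), coda /∅/ ok → well-formed
[fo.vbif] — σ1 onset /f/, coda /∅/ ok; σ2 onset /vb/ (2C), coda /f/ ok → well-formed
[fbew] — violates constraint 4: syllable 1 coda contains /w/ → ill-formed
Well-formed: [gjuv], [vza.maf], [fev.ve], [vma], [fo.vbif] → 5.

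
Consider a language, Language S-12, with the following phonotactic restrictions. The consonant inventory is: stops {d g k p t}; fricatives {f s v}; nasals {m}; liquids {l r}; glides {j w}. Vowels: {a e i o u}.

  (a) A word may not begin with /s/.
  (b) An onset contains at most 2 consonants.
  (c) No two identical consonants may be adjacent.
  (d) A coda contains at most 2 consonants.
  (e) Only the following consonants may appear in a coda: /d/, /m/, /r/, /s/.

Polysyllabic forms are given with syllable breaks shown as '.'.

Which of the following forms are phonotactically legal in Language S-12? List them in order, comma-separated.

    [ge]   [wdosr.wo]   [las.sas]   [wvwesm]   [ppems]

[ge], [wdosr.wo]

[ge] — σ1 onset /g/, coda /∅/ ok → phonotactically legal
[wdosr.wo] — σ1 onset /wd/ (2C), coda /sr/ (2C) ok; σ2 onset /w/, coda /∅/ ok → phonotactically legal
[las.sas] — violates constraint (c): adjacent identical consonants /ss/ → phonotactically illegal
[wvwesm] — violates constraint (b): syllable 1 onset /wvw/ has 3 consonants (> 2) → phonotactically illegal
[ppems] — violates constraint (c): adjacent identical consonants /pp/ → phonotactically illegal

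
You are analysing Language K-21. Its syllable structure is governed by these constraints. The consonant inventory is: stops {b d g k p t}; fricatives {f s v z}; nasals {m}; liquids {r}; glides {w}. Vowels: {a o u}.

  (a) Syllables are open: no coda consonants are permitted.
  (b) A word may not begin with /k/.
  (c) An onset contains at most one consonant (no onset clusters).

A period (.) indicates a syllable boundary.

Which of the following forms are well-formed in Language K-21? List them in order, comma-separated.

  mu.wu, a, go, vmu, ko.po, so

mu.wu — σ1 onset /m/, coda /∅/ ok; σ2 onset /w/, coda /∅/ ok → well-formed
a — σ1 onset /∅/, coda /∅/ ok → well-formed
go — σ1 onset /g/, coda /∅/ ok → well-formed
vmu — violates constraint (c): syllable 1 onset /vm/ has 2 consonants (> 1) → ill-formed
ko.po — violates constraint (b): word begins with /k/ → ill-formed
so — σ1 onset /s/, coda /∅/ ok → well-formed

mu.wu, a, go, so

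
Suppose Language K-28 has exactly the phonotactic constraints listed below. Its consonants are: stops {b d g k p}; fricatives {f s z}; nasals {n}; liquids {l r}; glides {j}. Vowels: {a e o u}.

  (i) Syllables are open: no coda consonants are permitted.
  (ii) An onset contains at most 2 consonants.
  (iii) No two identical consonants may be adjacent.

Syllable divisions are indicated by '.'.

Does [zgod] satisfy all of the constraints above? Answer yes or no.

[zgod] — violates constraint (i): syllable 1 coda /d/ has 1 consonant (> 0) → ill-formed

no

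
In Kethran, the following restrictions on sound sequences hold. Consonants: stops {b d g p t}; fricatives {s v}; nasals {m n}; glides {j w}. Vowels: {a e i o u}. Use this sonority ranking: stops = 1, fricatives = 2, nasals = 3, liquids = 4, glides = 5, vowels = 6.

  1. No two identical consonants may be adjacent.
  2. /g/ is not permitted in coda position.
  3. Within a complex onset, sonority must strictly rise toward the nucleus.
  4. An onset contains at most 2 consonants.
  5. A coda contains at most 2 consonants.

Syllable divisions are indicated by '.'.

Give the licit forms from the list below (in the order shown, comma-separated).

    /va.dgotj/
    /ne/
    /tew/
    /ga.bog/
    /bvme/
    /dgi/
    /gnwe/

/ne/, /tew/

/va.dgotj/ — violates constraint 3: syllable 2 onset /dg/: /d/ (stop, 1) → /g/ (stop, 1) does not rise → illicit
/ne/ — σ1 onset /n/, coda /∅/ ok → licit
/tew/ — σ1 onset /t/, coda /w/ ok → licit
/ga.bog/ — violates constraint 2: syllable 2 coda contains /g/ → illicit
/bvme/ — violates constraint 4: syllable 1 onset /bvm/ has 3 consonants (> 2) → illicit
/dgi/ — violates constraint 3: syllable 1 onset /dg/: /d/ (stop, 1) → /g/ (stop, 1) does not rise → illicit
/gnwe/ — violates constraint 4: syllable 1 onset /gnw/ has 3 consonants (> 2) → illicit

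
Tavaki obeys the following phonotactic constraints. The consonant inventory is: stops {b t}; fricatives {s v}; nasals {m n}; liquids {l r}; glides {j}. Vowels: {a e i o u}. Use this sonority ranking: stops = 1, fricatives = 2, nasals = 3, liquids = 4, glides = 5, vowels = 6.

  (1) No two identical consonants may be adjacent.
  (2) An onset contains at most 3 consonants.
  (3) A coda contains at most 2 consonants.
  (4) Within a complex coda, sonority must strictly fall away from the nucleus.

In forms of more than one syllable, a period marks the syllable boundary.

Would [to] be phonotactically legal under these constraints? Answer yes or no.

[to] — σ1 onset /t/, coda /∅/ ok → phonotactically legal

yes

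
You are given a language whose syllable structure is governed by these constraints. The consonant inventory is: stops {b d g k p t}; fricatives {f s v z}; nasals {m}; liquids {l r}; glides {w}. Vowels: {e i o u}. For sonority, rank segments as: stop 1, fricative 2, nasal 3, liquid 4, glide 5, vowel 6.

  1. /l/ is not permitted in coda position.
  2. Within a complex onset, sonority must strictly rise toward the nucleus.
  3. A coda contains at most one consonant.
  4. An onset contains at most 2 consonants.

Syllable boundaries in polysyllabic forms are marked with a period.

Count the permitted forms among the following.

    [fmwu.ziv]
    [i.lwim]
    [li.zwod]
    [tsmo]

2

[fmwu.ziv] — violates constraint 4: syllable 1 onset /fmw/ has 3 consonants (> 2) → not permitted
[i.lwim] — σ1 onset /∅/, coda /∅/ ok; σ2 onset /lw/ (4→5 rises), coda /m/ ok → permitted
[li.zwod] — σ1 onset /l/, coda /∅/ ok; σ2 onset /zw/ (2→5 rises), coda /d/ ok → permitted
[tsmo] — violates constraint 4: syllable 1 onset /tsm/ has 3 consonants (> 2) → not permitted
Permitted: [i.lwim], [li.zwod] → 2.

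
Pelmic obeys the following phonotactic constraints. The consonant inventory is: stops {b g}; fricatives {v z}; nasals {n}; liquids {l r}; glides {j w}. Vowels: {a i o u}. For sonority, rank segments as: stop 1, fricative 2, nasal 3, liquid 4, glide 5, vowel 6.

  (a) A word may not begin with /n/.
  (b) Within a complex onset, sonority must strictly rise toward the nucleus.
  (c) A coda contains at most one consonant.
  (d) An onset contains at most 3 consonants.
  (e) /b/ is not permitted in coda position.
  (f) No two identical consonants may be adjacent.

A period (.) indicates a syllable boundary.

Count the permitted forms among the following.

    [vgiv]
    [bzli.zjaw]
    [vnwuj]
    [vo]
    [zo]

[vgiv] — violates constraint (b): syllable 1 onset /vg/: /v/ (fricative, 2) → /g/ (stop, 1) does not rise → not permitted
[bzli.zjaw] — σ1 onset /bzl/ (1→2→4 rises), coda /∅/ ok; σ2 onset /zj/ (2→5 rises), coda /w/ ok → permitted
[vnwuj] — σ1 onset /vnw/ (2→3→5 rises), coda /j/ ok → permitted
[vo] — σ1 onset /v/, coda /∅/ ok → permitted
[zo] — σ1 onset /z/, coda /∅/ ok → permitted
Permitted: [bzli.zjaw], [vnwuj], [vo], [zo] → 4.

4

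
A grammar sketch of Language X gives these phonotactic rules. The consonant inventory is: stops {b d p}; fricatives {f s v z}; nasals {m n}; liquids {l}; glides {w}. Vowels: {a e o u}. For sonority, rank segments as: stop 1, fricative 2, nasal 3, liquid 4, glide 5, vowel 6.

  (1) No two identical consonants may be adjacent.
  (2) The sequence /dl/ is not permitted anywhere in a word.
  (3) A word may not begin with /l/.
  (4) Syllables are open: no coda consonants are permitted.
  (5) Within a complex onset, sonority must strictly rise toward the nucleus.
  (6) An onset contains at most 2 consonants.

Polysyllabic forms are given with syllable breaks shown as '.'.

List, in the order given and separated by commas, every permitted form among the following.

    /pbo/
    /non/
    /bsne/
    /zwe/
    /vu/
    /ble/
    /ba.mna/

/pbo/ — violates constraint 5: syllable 1 onset /pb/: /p/ (stop, 1) → /b/ (stop, 1) does not rise → not permitted
/non/ — violates constraint 4: syllable 1 coda /n/ has 1 consonant (> 0) → not permitted
/bsne/ — violates constraint 6: syllable 1 onset /bsn/ has 3 consonants (> 2) → not permitted
/zwe/ — σ1 onset /zw/ (2→5 rises), coda /∅/ ok → permitted
/vu/ — σ1 onset /v/, coda /∅/ ok → permitted
/ble/ — σ1 onset /bl/ (1→4 rises), coda /∅/ ok → permitted
/ba.mna/ — violates constraint 5: syllable 2 onset /mn/: /m/ (nasal, 3) → /n/ (nasal, 3) does not rise → not permitted

/zwe/, /vu/, /ble/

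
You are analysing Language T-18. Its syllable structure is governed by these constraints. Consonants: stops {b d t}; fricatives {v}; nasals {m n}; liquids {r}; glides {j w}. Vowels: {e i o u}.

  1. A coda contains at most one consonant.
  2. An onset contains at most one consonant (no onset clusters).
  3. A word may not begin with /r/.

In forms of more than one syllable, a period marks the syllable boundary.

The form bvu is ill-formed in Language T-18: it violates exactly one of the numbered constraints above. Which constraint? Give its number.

bvu: syllable 1 onset /bv/ has 2 consonants (> 1).
This is a violation of constraint 2: "An onset contains at most one consonant (no onset clusters)."
The remaining constraints (1, 3) are satisfied.

2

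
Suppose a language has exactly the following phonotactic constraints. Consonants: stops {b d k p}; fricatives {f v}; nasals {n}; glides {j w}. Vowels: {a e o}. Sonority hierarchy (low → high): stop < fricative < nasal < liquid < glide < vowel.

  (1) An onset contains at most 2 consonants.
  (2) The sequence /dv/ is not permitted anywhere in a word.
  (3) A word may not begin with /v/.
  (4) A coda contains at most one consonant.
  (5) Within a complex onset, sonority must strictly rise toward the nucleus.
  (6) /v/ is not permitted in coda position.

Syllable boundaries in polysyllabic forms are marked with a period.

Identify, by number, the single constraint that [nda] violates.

5

[nda]: syllable 1 onset /nd/: /n/ (nasal, 3) → /d/ (stop, 1) does not rise.
This is a violation of constraint 5: "Within a complex onset, sonority must strictly rise toward the nucleus."
The remaining constraints (1, 2, 3, 4, 6) are satisfied.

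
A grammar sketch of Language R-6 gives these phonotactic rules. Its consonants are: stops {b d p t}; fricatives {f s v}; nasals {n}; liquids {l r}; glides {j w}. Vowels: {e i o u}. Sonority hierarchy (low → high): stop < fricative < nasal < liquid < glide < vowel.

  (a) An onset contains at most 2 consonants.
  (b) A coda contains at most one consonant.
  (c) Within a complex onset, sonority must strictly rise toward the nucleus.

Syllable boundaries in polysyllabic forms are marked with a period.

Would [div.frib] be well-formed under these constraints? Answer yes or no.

yes

[div.frib] — σ1 onset /d/, coda /v/ ok; σ2 onset /fr/ (2→4 rises), coda /b/ ok → well-formed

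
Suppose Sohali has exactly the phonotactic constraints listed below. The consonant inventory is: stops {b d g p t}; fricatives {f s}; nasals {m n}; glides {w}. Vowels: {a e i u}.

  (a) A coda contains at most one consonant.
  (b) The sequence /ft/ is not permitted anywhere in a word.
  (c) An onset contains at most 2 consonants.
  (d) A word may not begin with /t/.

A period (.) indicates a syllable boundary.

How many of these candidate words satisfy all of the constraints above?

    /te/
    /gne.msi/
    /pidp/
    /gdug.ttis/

2

/te/ — violates constraint (d): word begins with /t/ → phonotactically illegal
/gne.msi/ — σ1 onset /gn/ (2C), coda /∅/ ok; σ2 onset /ms/ (2C), coda /∅/ ok → phonotactically legal
/pidp/ — violates constraint (a): syllable 1 coda /dp/ has 2 consonants (> 1) → phonotactically illegal
/gdug.ttis/ — σ1 onset /gd/ (2C), coda /g/ ok; σ2 onset /tt/ (2C), coda /s/ ok → phonotactically legal
Phonotactically legal: /gne.msi/, /gdug.ttis/ → 2.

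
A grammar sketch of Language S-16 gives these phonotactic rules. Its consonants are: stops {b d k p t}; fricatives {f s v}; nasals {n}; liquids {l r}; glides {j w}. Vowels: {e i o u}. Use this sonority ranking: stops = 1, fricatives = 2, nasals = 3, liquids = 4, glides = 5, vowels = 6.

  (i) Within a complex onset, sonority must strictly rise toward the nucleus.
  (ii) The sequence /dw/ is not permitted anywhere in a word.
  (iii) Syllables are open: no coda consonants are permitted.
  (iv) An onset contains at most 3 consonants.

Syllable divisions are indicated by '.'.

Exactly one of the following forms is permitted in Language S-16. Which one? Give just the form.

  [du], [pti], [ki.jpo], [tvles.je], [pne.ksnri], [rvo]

[du]

[du] — σ1 onset /d/, coda /∅/ ok → permitted
[pti] — violates constraint (i): syllable 1 onset /pt/: /p/ (stop, 1) → /t/ (stop, 1) does not rise → not permitted
[ki.jpo] — violates constraint (i): syllable 2 onset /jp/: /j/ (glide, 5) → /p/ (stop, 1) does not rise → not permitted
[tvles.je] — violates constraint (iii): syllable 1 coda /s/ has 1 consonant (> 0) → not permitted
[pne.ksnri] — violates constraint (iv): syllable 2 onset /ksnr/ has 4 consonants (> 3) → not permitted
[rvo] — violates constraint (i): syllable 1 onset /rv/: /r/ (liquid, 4) → /v/ (fricative, 2) does not rise → not permitted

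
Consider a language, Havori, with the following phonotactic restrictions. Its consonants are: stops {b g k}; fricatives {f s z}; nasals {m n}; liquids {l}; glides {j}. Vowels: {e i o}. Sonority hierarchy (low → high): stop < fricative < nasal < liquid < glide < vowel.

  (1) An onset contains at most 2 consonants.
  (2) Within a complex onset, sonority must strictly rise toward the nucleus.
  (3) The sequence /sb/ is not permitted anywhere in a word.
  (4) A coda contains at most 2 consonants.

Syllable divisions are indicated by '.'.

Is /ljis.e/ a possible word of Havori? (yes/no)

/ljis.e/ — σ1 onset /lj/ (4→5 rises), coda /s/ ok; σ2 onset /∅/, coda /∅/ ok → phonotactically legal

yes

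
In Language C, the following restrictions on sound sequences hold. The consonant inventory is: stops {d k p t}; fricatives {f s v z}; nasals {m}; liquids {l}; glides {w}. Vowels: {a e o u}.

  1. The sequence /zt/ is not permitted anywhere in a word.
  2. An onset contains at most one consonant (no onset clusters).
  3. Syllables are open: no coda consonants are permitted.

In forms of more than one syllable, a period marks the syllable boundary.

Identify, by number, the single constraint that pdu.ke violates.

2

pdu.ke: syllable 1 onset /pd/ has 2 consonants (> 1).
This is a violation of constraint 2: "An onset contains at most one consonant (no onset clusters)."
The remaining constraints (1, 3) are satisfied.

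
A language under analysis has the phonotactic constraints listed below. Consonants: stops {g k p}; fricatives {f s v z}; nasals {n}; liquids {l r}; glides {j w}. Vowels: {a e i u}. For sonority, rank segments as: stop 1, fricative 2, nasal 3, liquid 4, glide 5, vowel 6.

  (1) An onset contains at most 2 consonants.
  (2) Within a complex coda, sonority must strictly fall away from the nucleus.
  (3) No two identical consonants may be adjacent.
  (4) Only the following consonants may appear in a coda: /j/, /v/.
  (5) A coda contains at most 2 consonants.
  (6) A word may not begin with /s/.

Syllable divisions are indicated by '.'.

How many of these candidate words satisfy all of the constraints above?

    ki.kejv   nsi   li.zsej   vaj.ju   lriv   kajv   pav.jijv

6

ki.kejv — σ1 onset /k/, coda /∅/ ok; σ2 onset /k/, coda /jv/ (5→2 falls) ok → licit
nsi — σ1 onset /ns/ (2C), coda /∅/ ok → licit
li.zsej — σ1 onset /l/, coda /∅/ ok; σ2 onset /zs/ (2C), coda /j/ ok → licit
vaj.ju — violates constraint 3: adjacent identical consonants /jj/ → illicit
lriv — σ1 onset /lr/ (2C), coda /v/ ok → licit
kajv — σ1 onset /k/, coda /jv/ (5→2 falls) ok → licit
pav.jijv — σ1 onset /p/, coda /v/ ok; σ2 onset /j/, coda /jv/ (5→2 falls) ok → licit
Licit: ki.kejv, nsi, li.zsej, lriv, kajv, pav.jijv → 6.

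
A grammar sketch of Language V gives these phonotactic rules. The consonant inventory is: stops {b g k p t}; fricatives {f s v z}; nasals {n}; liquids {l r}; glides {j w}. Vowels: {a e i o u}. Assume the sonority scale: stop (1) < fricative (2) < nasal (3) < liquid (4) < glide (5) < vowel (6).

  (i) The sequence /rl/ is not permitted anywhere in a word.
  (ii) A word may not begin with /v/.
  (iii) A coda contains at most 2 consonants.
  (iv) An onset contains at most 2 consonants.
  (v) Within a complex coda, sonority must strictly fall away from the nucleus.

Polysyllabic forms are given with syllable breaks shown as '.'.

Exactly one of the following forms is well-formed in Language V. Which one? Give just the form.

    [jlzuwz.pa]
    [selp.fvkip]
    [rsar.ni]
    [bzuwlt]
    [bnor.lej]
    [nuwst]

[rsar.ni]

[jlzuwz.pa] — violates constraint (iv): syllable 1 onset /jlz/ has 3 consonants (> 2) → ill-formed
[selp.fvkip] — violates constraint (iv): syllable 2 onset /fvk/ has 3 consonants (> 2) → ill-formed
[rsar.ni] — σ1 onset /rs/ (2C), coda /r/ ok; σ2 onset /n/, coda /∅/ ok → well-formed
[bzuwlt] — violates constraint (iii): syllable 1 coda /wlt/ has 3 consonants (> 2) → ill-formed
[bnor.lej] — violates constraint (i): contains banned sequence /rl/ → ill-formed
[nuwst] — violates constraint (iii): syllable 1 coda /wst/ has 3 consonants (> 2) → ill-formed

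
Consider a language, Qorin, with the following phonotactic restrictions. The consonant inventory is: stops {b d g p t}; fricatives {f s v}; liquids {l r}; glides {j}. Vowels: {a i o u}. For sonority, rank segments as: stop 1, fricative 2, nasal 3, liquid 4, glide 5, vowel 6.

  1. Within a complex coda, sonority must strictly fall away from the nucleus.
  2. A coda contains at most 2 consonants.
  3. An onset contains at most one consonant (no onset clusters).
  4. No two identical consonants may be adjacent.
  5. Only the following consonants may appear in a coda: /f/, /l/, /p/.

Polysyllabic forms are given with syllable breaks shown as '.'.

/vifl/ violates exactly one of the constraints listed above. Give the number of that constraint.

1

/vifl/: syllable 1 coda /fl/: /f/ (fricative, 2) → /l/ (liquid, 4) does not fall.
This is a violation of constraint 1: "Within a complex coda, sonority must strictly fall away from the nucleus."
The remaining constraints (2, 3, 4, 5) are satisfied.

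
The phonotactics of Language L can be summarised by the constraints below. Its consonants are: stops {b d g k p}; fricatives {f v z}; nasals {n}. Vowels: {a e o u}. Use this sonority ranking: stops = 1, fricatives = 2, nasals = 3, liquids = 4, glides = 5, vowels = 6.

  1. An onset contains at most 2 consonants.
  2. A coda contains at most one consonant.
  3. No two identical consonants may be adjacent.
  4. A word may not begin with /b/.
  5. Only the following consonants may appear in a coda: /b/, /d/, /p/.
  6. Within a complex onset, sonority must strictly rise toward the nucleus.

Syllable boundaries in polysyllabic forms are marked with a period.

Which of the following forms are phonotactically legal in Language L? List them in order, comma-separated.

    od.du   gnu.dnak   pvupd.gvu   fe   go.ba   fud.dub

od.du — violates constraint 3: adjacent identical consonants /dd/ → phonotactically illegal
gnu.dnak — violates constraint 5: syllable 2 coda contains /k/, which is not a licensed coda consonant → phonotactically illegal
pvupd.gvu — violates constraint 2: syllable 1 coda /pd/ has 2 consonants (> 1) → phonotactically illegal
fe — σ1 onset /f/, coda /∅/ ok → phonotactically legal
go.ba — σ1 onset /g/, coda /∅/ ok; σ2 onset /b/, coda /∅/ ok → phonotactically legal
fud.dub — violates constraint 3: adjacent identical consonants /dd/ → phonotactically illegal

fe, go.ba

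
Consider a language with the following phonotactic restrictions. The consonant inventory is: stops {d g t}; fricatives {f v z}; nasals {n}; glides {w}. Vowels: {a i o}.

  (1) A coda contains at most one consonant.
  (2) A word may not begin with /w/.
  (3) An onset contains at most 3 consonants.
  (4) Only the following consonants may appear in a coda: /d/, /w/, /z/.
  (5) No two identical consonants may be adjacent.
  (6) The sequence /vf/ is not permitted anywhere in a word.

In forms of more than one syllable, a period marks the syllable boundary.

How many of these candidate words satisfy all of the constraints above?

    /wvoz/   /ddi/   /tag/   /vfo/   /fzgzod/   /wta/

0

/wvoz/ — violates constraint 2: word begins with /w/ → not permitted
/ddi/ — violates constraint 5: adjacent identical consonants /dd/ → not permitted
/tag/ — violates constraint 4: syllable 1 coda contains /g/, which is not a licensed coda consonant → not permitted
/vfo/ — violates constraint 6: contains banned sequence /vf/ → not permitted
/fzgzod/ — violates constraint 3: syllable 1 onset /fzgz/ has 4 consonants (> 3) → not permitted
/wta/ — violates constraint 2: word begins with /w/ → not permitted
No form is permitted → 0.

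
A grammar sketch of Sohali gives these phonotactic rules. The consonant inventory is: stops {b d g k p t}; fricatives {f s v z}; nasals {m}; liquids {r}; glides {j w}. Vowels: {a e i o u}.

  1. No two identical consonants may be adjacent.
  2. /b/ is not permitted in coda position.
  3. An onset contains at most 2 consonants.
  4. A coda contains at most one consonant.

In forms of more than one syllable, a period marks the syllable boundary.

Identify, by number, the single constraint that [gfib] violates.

2

[gfib]: syllable 1 coda contains /b/.
This is a violation of constraint 2: "/b/ is not permitted in coda position."
The remaining constraints (1, 3, 4) are satisfied.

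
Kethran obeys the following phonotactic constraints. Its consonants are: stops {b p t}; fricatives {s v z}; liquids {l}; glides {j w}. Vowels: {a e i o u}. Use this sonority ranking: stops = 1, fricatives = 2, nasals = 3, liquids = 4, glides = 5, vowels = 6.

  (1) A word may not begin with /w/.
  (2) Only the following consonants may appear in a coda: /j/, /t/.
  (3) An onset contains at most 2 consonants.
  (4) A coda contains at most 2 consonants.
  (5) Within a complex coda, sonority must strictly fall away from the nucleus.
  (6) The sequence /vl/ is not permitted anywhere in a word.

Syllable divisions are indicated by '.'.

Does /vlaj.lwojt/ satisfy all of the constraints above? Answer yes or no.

/vlaj.lwojt/ — violates constraint 6: contains banned sequence /vl/ → ill-formed

no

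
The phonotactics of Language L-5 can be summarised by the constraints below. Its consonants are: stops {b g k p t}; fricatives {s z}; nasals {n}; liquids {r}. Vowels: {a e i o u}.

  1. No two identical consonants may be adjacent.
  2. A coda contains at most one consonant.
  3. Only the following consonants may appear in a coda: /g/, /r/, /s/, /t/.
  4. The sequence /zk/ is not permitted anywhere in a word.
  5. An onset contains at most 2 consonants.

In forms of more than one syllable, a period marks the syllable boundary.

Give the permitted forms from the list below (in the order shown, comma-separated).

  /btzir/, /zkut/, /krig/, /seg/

/krig/, /seg/

/btzir/ — violates constraint 5: syllable 1 onset /btz/ has 3 consonants (> 2) → not permitted
/zkut/ — violates constraint 4: contains banned sequence /zk/ → not permitted
/krig/ — σ1 onset /kr/ (2C), coda /g/ ok → permitted
/seg/ — σ1 onset /s/, coda /g/ ok → permitted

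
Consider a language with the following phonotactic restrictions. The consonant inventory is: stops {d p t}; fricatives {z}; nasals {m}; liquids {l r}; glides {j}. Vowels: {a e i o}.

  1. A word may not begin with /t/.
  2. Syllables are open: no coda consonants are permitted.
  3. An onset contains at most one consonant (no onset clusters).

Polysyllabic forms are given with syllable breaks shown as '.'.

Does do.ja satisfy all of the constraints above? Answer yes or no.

do.ja — σ1 onset /d/, coda /∅/ ok; σ2 onset /j/, coda /∅/ ok → licit

yes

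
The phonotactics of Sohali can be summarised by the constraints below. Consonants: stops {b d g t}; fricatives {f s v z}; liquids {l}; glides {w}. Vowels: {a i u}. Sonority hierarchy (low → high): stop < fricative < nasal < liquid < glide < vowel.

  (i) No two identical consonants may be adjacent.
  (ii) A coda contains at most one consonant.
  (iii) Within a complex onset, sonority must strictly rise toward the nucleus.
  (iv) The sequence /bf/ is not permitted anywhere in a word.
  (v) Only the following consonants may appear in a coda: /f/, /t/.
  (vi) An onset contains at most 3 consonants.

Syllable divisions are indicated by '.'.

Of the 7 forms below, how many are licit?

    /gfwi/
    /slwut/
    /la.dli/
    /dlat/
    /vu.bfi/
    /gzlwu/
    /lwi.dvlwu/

/gfwi/ — σ1 onset /gfw/ (1→2→5 rises), coda /∅/ ok → licit
/slwut/ — σ1 onset /slw/ (2→4→5 rises), coda /t/ ok → licit
/la.dli/ — σ1 onset /l/, coda /∅/ ok; σ2 onset /dl/ (1→4 rises), coda /∅/ ok → licit
/dlat/ — σ1 onset /dl/ (1→4 rises), coda /t/ ok → licit
/vu.bfi/ — violates constraint (iv): contains banned sequence /bf/ → illicit
/gzlwu/ — violates constraint (vi): syllable 1 onset /gzlw/ has 4 consonants (> 3) → illicit
/lwi.dvlwu/ — violates constraint (vi): syllable 2 onset /dvlw/ has 4 consonants (> 3) → illicit
Licit: /gfwi/, /slwut/, /la.dli/, /dlat/ → 4.

4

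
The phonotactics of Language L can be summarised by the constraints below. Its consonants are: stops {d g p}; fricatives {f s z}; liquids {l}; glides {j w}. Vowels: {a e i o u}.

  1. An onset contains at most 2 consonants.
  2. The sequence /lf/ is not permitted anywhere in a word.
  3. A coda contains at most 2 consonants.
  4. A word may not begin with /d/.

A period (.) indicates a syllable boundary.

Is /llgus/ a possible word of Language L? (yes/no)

/llgus/ — violates constraint 1: syllable 1 onset /llg/ has 3 consonants (> 2) → illicit

no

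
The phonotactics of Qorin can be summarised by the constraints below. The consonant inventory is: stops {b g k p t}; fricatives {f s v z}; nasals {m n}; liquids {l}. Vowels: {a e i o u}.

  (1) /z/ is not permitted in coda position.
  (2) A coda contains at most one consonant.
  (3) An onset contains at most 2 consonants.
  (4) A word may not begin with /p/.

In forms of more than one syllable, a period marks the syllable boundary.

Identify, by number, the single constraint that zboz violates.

zboz: syllable 1 coda contains /z/.
This is a violation of constraint 1: "/z/ is not permitted in coda position."
The remaining constraints (2, 3, 4) are satisfied.

1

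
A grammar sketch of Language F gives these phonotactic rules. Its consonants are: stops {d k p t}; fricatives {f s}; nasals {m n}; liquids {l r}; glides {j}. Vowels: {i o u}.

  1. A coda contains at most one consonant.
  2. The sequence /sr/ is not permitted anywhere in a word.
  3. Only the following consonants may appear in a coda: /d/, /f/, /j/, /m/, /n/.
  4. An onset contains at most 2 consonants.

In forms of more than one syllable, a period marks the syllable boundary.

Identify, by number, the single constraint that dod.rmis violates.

dod.rmis: syllable 2 coda contains /s/, which is not a licensed coda consonant.
This is a violation of constraint 3: "Only the following consonants may appear in a coda: /d/, /f/, /j/, /m/, /n/."
The remaining constraints (1, 2, 4) are satisfied.

3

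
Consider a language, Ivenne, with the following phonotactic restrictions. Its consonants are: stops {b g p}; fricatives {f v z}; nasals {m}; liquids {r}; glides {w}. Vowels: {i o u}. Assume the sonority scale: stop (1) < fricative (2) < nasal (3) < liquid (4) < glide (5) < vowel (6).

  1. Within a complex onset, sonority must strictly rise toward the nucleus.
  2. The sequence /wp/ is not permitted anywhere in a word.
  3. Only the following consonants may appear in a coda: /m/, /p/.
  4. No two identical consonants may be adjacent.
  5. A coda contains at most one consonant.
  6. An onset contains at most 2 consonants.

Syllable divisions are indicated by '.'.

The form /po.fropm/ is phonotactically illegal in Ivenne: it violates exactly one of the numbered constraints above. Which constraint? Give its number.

5

/po.fropm/: syllable 2 coda /pm/ has 2 consonants (> 1).
This is a violation of constraint 5: "A coda contains at most one consonant."
The remaining constraints (1, 2, 3, 4, 6) are satisfied.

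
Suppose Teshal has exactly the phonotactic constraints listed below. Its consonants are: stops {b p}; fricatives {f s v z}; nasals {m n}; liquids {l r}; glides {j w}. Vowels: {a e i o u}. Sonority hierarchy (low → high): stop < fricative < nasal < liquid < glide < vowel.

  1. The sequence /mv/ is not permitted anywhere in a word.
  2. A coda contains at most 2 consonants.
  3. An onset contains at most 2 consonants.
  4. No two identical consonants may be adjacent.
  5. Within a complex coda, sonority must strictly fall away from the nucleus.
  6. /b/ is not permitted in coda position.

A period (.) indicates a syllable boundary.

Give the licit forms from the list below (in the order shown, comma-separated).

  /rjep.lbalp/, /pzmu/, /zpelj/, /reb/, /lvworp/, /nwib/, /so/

/rjep.lbalp/ — σ1 onset /rj/ (2C), coda /p/ ok; σ2 onset /lb/ (2C), coda /lp/ (4→1 falls) ok → licit
/pzmu/ — violates constraint 3: syllable 1 onset /pzm/ has 3 consonants (> 2) → illicit
/zpelj/ — violates constraint 5: syllable 1 coda /lj/: /l/ (liquid, 4) → /j/ (glide, 5) does not fall → illicit
/reb/ — violates constraint 6: syllable 1 coda contains /b/ → illicit
/lvworp/ — violates constraint 3: syllable 1 onset /lvw/ has 3 consonants (> 2) → illicit
/nwib/ — violates constraint 6: syllable 1 coda contains /b/ → illicit
/so/ — σ1 onset /s/, coda /∅/ ok → licit

/rjep.lbalp/, /so/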